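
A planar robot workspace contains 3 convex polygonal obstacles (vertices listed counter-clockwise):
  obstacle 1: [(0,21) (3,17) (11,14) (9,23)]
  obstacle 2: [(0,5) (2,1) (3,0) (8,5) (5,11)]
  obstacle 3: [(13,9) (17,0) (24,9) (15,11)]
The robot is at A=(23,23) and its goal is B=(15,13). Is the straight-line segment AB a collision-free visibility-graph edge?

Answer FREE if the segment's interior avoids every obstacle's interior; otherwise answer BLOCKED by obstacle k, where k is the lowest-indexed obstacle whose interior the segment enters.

Obstacle 1 [(0,21) (3,17) (11,14) (9,23)]:
  edge (0,21)–(3,17): clear
  edge (3,17)–(11,14): clear
  edge (11,14)–(9,23): clear
  edge (9,23)–(0,21): clear
  midpoint (19,18) outside
  → clear
Obstacle 2 [(0,5) (2,1) (3,0) (8,5) (5,11)]:
  edge (0,5)–(2,1): clear
  edge (2,1)–(3,0): clear
  edge (3,0)–(8,5): clear
  edge (8,5)–(5,11): clear
  edge (5,11)–(0,5): clear
  midpoint (19,18) outside
  → clear
Obstacle 3 [(13,9) (17,0) (24,9) (15,11)]:
  edge (13,9)–(17,0): clear
  edge (17,0)–(24,9): clear
  edge (24,9)–(15,11): clear
  edge (15,11)–(13,9): clear
  midpoint (19,18) outside
  → clear

FREE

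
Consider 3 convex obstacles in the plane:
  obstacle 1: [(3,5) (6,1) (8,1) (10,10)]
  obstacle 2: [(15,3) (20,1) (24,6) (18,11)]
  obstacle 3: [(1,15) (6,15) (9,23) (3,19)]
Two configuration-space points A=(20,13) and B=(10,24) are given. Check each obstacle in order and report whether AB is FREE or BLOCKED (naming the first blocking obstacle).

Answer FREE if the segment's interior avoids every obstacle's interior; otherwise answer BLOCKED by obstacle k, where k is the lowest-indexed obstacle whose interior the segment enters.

FREE

Obstacle 1 [(3,5) (6,1) (8,1) (10,10)]:
  edge (3,5)–(6,1): clear
  edge (6,1)–(8,1): clear
  edge (8,1)–(10,10): clear
  edge (10,10)–(3,5): clear
  midpoint (15,37/2) outside
  → clear
Obstacle 2 [(15,3) (20,1) (24,6) (18,11)]:
  edge (15,3)–(20,1): clear
  edge (20,1)–(24,6): clear
  edge (24,6)–(18,11): clear
  edge (18,11)–(15,3): clear
  midpoint (15,37/2) outside
  → clear
Obstacle 3 [(1,15) (6,15) (9,23) (3,19)]:
  edge (1,15)–(6,15): clear
  edge (6,15)–(9,23): clear
  edge (9,23)–(3,19): clear
  edge (3,19)–(1,15): clear
  midpoint (15,37/2) outside
  → clear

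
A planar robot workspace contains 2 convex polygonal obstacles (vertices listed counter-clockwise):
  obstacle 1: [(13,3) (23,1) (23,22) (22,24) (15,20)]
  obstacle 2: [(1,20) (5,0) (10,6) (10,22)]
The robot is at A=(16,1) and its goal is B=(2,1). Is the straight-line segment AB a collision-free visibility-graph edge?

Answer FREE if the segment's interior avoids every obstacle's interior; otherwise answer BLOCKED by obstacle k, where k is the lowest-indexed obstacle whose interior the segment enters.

BLOCKED by obstacle 2

Obstacle 1 [(13,3) (23,1) (23,22) (22,24) (15,20)]:
  edge (13,3)–(23,1): clear
  edge (23,1)–(23,22): clear
  edge (23,22)–(22,24): clear
  edge (22,24)–(15,20): clear
  edge (15,20)–(13,3): clear
  midpoint (9,1) outside
  → clear
Obstacle 2 [(1,20) (5,0) (10,6) (10,22)]:
  edge (1,20)–(5,0): crosses AB
  edge (5,0)–(10,6): crosses AB
  edge (10,6)–(10,22): clear
  edge (10,22)–(1,20): clear
  → BLOCKED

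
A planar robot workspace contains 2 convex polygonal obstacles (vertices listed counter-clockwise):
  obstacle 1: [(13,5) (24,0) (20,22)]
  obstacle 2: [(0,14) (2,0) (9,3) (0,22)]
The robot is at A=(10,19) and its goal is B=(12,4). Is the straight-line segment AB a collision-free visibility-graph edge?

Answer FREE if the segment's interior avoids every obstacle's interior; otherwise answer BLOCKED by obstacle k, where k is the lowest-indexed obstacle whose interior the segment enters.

Obstacle 1 [(13,5) (24,0) (20,22)]:
  edge (13,5)–(24,0): clear
  edge (24,0)–(20,22): clear
  edge (20,22)–(13,5): clear
  midpoint (11,23/2) outside
  → clear
Obstacle 2 [(0,14) (2,0) (9,3) (0,22)]:
  edge (0,14)–(2,0): clear
  edge (2,0)–(9,3): clear
  edge (9,3)–(0,22): clear
  edge (0,22)–(0,14): clear
  midpoint (11,23/2) outside
  → clear

FREE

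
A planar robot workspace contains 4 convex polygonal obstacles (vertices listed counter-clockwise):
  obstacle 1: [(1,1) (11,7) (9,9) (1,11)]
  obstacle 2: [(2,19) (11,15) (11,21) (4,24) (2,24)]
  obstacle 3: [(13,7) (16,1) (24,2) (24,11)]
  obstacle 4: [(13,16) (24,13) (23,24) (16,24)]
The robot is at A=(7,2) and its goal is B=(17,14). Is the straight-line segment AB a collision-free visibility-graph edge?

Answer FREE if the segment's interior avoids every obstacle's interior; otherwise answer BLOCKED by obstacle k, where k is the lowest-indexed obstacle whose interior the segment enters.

FREE

Obstacle 1 [(1,1) (11,7) (9,9) (1,11)]:
  edge (1,1)–(11,7): clear
  edge (11,7)–(9,9): clear
  edge (9,9)–(1,11): clear
  edge (1,11)–(1,1): clear
  midpoint (12,8) outside
  → clear
Obstacle 2 [(2,19) (11,15) (11,21) (4,24) (2,24)]:
  edge (2,19)–(11,15): clear
  edge (11,15)–(11,21): clear
  edge (11,21)–(4,24): clear
  edge (4,24)–(2,24): clear
  edge (2,24)–(2,19): clear
  midpoint (12,8) outside
  → clear
Obstacle 3 [(13,7) (16,1) (24,2) (24,11)]:
  edge (13,7)–(16,1): clear
  edge (16,1)–(24,2): clear
  edge (24,2)–(24,11): clear
  edge (24,11)–(13,7): clear
  midpoint (12,8) outside
  → clear
Obstacle 4 [(13,16) (24,13) (23,24) (16,24)]:
  edge (13,16)–(24,13): clear
  edge (24,13)–(23,24): clear
  edge (23,24)–(16,24): clear
  edge (16,24)–(13,16): clear
  midpoint (12,8) outside
  → clear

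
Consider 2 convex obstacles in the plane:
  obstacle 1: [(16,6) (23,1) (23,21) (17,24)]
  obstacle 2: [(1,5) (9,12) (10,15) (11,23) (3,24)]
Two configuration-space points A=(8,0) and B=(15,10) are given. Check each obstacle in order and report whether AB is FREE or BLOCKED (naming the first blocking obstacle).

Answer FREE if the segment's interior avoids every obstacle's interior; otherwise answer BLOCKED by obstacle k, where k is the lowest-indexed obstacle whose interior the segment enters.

Obstacle 1 [(16,6) (23,1) (23,21) (17,24)]:
  edge (16,6)–(23,1): clear
  edge (23,1)–(23,21): clear
  edge (23,21)–(17,24): clear
  edge (17,24)–(16,6): clear
  midpoint (23/2,5) outside
  → clear
Obstacle 2 [(1,5) (9,12) (10,15) (11,23) (3,24)]:
  edge (1,5)–(9,12): clear
  edge (9,12)–(10,15): clear
  edge (10,15)–(11,23): clear
  edge (11,23)–(3,24): clear
  edge (3,24)–(1,5): clear
  midpoint (23/2,5) outside
  → clear

FREE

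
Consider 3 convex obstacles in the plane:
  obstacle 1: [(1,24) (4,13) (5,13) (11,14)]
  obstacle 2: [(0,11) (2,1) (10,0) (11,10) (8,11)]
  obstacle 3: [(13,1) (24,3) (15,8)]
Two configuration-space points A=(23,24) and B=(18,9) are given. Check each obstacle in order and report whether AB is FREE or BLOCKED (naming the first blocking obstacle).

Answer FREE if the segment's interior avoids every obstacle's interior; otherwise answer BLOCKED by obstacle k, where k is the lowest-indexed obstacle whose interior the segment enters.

Obstacle 1 [(1,24) (4,13) (5,13) (11,14)]:
  edge (1,24)–(4,13): clear
  edge (4,13)–(5,13): clear
  edge (5,13)–(11,14): clear
  edge (11,14)–(1,24): clear
  midpoint (41/2,33/2) outside
  → clear
Obstacle 2 [(0,11) (2,1) (10,0) (11,10) (8,11)]:
  edge (0,11)–(2,1): clear
  edge (2,1)–(10,0): clear
  edge (10,0)–(11,10): clear
  edge (11,10)–(8,11): clear
  edge (8,11)–(0,11): clear
  midpoint (41/2,33/2) outside
  → clear
Obstacle 3 [(13,1) (24,3) (15,8)]:
  edge (13,1)–(24,3): clear
  edge (24,3)–(15,8): clear
  edge (15,8)–(13,1): clear
  midpoint (41/2,33/2) outside
  → clear

FREE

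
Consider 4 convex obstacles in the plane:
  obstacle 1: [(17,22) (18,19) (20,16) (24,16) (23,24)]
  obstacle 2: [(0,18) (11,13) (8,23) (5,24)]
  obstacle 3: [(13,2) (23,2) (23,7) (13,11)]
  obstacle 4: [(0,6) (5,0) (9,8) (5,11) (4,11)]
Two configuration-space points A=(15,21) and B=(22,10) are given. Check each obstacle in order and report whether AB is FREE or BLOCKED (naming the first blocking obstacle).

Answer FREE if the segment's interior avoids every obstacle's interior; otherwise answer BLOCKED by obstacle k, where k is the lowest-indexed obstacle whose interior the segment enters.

Obstacle 1 [(17,22) (18,19) (20,16) (24,16) (23,24)]:
  edge (17,22)–(18,19): clear
  edge (18,19)–(20,16): clear
  edge (20,16)–(24,16): clear
  edge (24,16)–(23,24): clear
  edge (23,24)–(17,22): clear
  midpoint (37/2,31/2) outside
  → clear
Obstacle 2 [(0,18) (11,13) (8,23) (5,24)]:
  edge (0,18)–(11,13): clear
  edge (11,13)–(8,23): clear
  edge (8,23)–(5,24): clear
  edge (5,24)–(0,18): clear
  midpoint (37/2,31/2) outside
  → clear
Obstacle 3 [(13,2) (23,2) (23,7) (13,11)]:
  edge (13,2)–(23,2): clear
  edge (23,2)–(23,7): clear
  edge (23,7)–(13,11): clear
  edge (13,11)–(13,2): clear
  midpoint (37/2,31/2) outside
  → clear
Obstacle 4 [(0,6) (5,0) (9,8) (5,11) (4,11)]:
  edge (0,6)–(5,0): clear
  edge (5,0)–(9,8): clear
  edge (9,8)–(5,11): clear
  edge (5,11)–(4,11): clear
  edge (4,11)–(0,6): clear
  midpoint (37/2,31/2) outside
  → clear

FREE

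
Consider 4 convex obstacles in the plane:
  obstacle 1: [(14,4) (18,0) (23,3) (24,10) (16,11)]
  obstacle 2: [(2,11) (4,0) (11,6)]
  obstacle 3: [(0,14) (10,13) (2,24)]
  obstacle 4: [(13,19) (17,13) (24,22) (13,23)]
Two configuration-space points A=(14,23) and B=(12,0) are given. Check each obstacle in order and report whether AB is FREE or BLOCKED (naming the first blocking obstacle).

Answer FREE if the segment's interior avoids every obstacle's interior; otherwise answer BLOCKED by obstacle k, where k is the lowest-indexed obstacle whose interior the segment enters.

Obstacle 1 [(14,4) (18,0) (23,3) (24,10) (16,11)]:
  edge (14,4)–(18,0): clear
  edge (18,0)–(23,3): clear
  edge (23,3)–(24,10): clear
  edge (24,10)–(16,11): clear
  edge (16,11)–(14,4): clear
  midpoint (13,23/2) outside
  → clear
Obstacle 2 [(2,11) (4,0) (11,6)]:
  edge (2,11)–(4,0): clear
  edge (4,0)–(11,6): clear
  edge (11,6)–(2,11): clear
  midpoint (13,23/2) outside
  → clear
Obstacle 3 [(0,14) (10,13) (2,24)]:
  edge (0,14)–(10,13): clear
  edge (10,13)–(2,24): clear
  edge (2,24)–(0,14): clear
  midpoint (13,23/2) outside
  → clear
Obstacle 4 [(13,19) (17,13) (24,22) (13,23)]:
  edge (13,19)–(17,13): crosses AB
  edge (17,13)–(24,22): clear
  edge (24,22)–(13,23): crosses AB
  edge (13,23)–(13,19): clear
  → BLOCKED

BLOCKED by obstacle 4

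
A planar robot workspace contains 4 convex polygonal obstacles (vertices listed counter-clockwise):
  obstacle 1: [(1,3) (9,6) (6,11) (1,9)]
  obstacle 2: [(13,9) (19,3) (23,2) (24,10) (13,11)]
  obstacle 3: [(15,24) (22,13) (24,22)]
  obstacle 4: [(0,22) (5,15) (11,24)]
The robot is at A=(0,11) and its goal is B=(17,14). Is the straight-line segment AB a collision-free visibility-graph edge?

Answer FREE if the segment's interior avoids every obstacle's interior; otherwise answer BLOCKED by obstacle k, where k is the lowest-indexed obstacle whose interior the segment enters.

FREE

Obstacle 1 [(1,3) (9,6) (6,11) (1,9)]:
  edge (1,3)–(9,6): clear
  edge (9,6)–(6,11): clear
  edge (6,11)–(1,9): clear
  edge (1,9)–(1,3): clear
  midpoint (17/2,25/2) outside
  → clear
Obstacle 2 [(13,9) (19,3) (23,2) (24,10) (13,11)]:
  edge (13,9)–(19,3): clear
  edge (19,3)–(23,2): clear
  edge (23,2)–(24,10): clear
  edge (24,10)–(13,11): clear
  edge (13,11)–(13,9): clear
  midpoint (17/2,25/2) outside
  → clear
Obstacle 3 [(15,24) (22,13) (24,22)]:
  edge (15,24)–(22,13): clear
  edge (22,13)–(24,22): clear
  edge (24,22)–(15,24): clear
  midpoint (17/2,25/2) outside
  → clear
Obstacle 4 [(0,22) (5,15) (11,24)]:
  edge (0,22)–(5,15): clear
  edge (5,15)–(11,24): clear
  edge (11,24)–(0,22): clear
  midpoint (17/2,25/2) outside
  → clear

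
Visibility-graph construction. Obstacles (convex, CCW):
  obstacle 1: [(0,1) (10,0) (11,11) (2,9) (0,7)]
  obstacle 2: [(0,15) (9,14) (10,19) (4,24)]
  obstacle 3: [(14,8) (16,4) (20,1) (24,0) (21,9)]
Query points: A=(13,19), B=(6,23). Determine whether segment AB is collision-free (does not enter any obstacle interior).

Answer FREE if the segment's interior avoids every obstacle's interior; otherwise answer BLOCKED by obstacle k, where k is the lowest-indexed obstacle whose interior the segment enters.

Obstacle 1 [(0,1) (10,0) (11,11) (2,9) (0,7)]:
  edge (0,1)–(10,0): clear
  edge (10,0)–(11,11): clear
  edge (11,11)–(2,9): clear
  edge (2,9)–(0,7): clear
  edge (0,7)–(0,1): clear
  midpoint (19/2,21) outside
  → clear
Obstacle 2 [(0,15) (9,14) (10,19) (4,24)]:
  edge (0,15)–(9,14): clear
  edge (9,14)–(10,19): clear
  edge (10,19)–(4,24): clear
  edge (4,24)–(0,15): clear
  midpoint (19/2,21) outside
  → clear
Obstacle 3 [(14,8) (16,4) (20,1) (24,0) (21,9)]:
  edge (14,8)–(16,4): clear
  edge (16,4)–(20,1): clear
  edge (20,1)–(24,0): clear
  edge (24,0)–(21,9): clear
  edge (21,9)–(14,8): clear
  midpoint (19/2,21) outside
  → clear

FREE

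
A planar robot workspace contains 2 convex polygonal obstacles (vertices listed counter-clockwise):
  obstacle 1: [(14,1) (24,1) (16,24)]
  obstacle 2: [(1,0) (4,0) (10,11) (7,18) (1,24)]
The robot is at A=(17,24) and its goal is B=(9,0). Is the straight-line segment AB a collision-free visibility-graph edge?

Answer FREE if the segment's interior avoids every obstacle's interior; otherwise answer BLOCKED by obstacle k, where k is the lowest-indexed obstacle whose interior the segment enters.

Obstacle 1 [(14,1) (24,1) (16,24)]:
  edge (14,1)–(24,1): clear
  edge (24,1)–(16,24): crosses AB
  edge (16,24)–(14,1): crosses AB
  → BLOCKED
Obstacle 2 [(1,0) (4,0) (10,11) (7,18) (1,24)]:
  edge (1,0)–(4,0): clear
  edge (4,0)–(10,11): clear
  edge (10,11)–(7,18): clear
  edge (7,18)–(1,24): clear
  edge (1,24)–(1,0): clear
  midpoint (13,12) outside
  → clear

BLOCKED by obstacle 1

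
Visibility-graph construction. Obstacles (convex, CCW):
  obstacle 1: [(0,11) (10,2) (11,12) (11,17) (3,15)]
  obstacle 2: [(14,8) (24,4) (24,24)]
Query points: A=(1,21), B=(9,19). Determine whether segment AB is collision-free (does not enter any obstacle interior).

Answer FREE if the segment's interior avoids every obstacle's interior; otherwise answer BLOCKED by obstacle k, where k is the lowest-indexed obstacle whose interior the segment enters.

Obstacle 1 [(0,11) (10,2) (11,12) (11,17) (3,15)]:
  edge (0,11)–(10,2): clear
  edge (10,2)–(11,12): clear
  edge (11,12)–(11,17): clear
  edge (11,17)–(3,15): clear
  edge (3,15)–(0,11): clear
  midpoint (5,20) outside
  → clear
Obstacle 2 [(14,8) (24,4) (24,24)]:
  edge (14,8)–(24,4): clear
  edge (24,4)–(24,24): clear
  edge (24,24)–(14,8): clear
  midpoint (5,20) outside
  → clear

FREE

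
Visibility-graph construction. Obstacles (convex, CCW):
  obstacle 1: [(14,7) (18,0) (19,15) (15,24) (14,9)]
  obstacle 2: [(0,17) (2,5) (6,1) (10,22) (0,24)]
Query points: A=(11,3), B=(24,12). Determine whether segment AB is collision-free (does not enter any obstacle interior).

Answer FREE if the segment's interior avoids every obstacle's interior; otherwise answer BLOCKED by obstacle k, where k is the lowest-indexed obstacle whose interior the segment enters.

BLOCKED by obstacle 1

Obstacle 1 [(14,7) (18,0) (19,15) (15,24) (14,9)]:
  edge (14,7)–(18,0): crosses AB
  edge (18,0)–(19,15): crosses AB
  edge (19,15)–(15,24): clear
  edge (15,24)–(14,9): clear
  edge (14,9)–(14,7): clear
  → BLOCKED
Obstacle 2 [(0,17) (2,5) (6,1) (10,22) (0,24)]:
  edge (0,17)–(2,5): clear
  edge (2,5)–(6,1): clear
  edge (6,1)–(10,22): clear
  edge (10,22)–(0,24): clear
  edge (0,24)–(0,17): clear
  midpoint (35/2,15/2) outside
  → clear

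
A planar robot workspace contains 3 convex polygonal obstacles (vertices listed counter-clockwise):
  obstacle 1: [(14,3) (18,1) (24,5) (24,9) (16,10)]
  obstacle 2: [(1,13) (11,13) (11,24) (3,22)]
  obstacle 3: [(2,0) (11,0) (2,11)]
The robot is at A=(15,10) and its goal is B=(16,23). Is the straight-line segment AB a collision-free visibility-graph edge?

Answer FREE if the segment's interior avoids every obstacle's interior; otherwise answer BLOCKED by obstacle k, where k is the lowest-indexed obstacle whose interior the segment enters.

FREE

Obstacle 1 [(14,3) (18,1) (24,5) (24,9) (16,10)]:
  edge (14,3)–(18,1): clear
  edge (18,1)–(24,5): clear
  edge (24,5)–(24,9): clear
  edge (24,9)–(16,10): clear
  edge (16,10)–(14,3): clear
  midpoint (31/2,33/2) outside
  → clear
Obstacle 2 [(1,13) (11,13) (11,24) (3,22)]:
  edge (1,13)–(11,13): clear
  edge (11,13)–(11,24): clear
  edge (11,24)–(3,22): clear
  edge (3,22)–(1,13): clear
  midpoint (31/2,33/2) outside
  → clear
Obstacle 3 [(2,0) (11,0) (2,11)]:
  edge (2,0)–(11,0): clear
  edge (11,0)–(2,11): clear
  edge (2,11)–(2,0): clear
  midpoint (31/2,33/2) outside
  → clear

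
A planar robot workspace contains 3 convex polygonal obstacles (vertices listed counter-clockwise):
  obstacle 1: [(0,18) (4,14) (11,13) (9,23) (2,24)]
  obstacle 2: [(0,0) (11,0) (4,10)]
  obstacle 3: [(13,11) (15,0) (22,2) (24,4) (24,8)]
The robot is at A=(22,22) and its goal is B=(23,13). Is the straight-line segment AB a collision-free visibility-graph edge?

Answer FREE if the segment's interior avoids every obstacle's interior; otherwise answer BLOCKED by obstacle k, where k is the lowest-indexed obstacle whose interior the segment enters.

Obstacle 1 [(0,18) (4,14) (11,13) (9,23) (2,24)]:
  edge (0,18)–(4,14): clear
  edge (4,14)–(11,13): clear
  edge (11,13)–(9,23): clear
  edge (9,23)–(2,24): clear
  edge (2,24)–(0,18): clear
  midpoint (45/2,35/2) outside
  → clear
Obstacle 2 [(0,0) (11,0) (4,10)]:
  edge (0,0)–(11,0): clear
  edge (11,0)–(4,10): clear
  edge (4,10)–(0,0): clear
  midpoint (45/2,35/2) outside
  → clear
Obstacle 3 [(13,11) (15,0) (22,2) (24,4) (24,8)]:
  edge (13,11)–(15,0): clear
  edge (15,0)–(22,2): clear
  edge (22,2)–(24,4): clear
  edge (24,4)–(24,8): clear
  edge (24,8)–(13,11): clear
  midpoint (45/2,35/2) outside
  → clear

FREE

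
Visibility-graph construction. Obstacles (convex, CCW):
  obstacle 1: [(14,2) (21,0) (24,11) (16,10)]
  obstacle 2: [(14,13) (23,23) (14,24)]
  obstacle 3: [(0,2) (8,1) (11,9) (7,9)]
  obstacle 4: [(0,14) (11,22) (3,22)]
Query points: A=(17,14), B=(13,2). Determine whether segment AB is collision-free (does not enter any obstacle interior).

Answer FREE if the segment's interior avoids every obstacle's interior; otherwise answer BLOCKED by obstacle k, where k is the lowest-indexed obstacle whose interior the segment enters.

Obstacle 1 [(14,2) (21,0) (24,11) (16,10)]:
  edge (14,2)–(21,0): clear
  edge (21,0)–(24,11): clear
  edge (24,11)–(16,10): clear
  edge (16,10)–(14,2): clear
  midpoint (15,8) outside
  → clear
Obstacle 2 [(14,13) (23,23) (14,24)]:
  edge (14,13)–(23,23): clear
  edge (23,23)–(14,24): clear
  edge (14,24)–(14,13): clear
  midpoint (15,8) outside
  → clear
Obstacle 3 [(0,2) (8,1) (11,9) (7,9)]:
  edge (0,2)–(8,1): clear
  edge (8,1)–(11,9): clear
  edge (11,9)–(7,9): clear
  edge (7,9)–(0,2): clear
  midpoint (15,8) outside
  → clear
Obstacle 4 [(0,14) (11,22) (3,22)]:
  edge (0,14)–(11,22): clear
  edge (11,22)–(3,22): clear
  edge (3,22)–(0,14): clear
  midpoint (15,8) outside
  → clear

FREE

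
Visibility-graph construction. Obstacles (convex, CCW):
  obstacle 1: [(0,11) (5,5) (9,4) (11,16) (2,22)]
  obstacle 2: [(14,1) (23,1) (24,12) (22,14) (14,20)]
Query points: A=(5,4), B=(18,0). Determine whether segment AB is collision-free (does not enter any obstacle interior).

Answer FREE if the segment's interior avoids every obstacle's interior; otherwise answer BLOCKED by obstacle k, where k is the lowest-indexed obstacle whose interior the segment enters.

Obstacle 1 [(0,11) (5,5) (9,4) (11,16) (2,22)]:
  edge (0,11)–(5,5): clear
  edge (5,5)–(9,4): clear
  edge (9,4)–(11,16): clear
  edge (11,16)–(2,22): clear
  edge (2,22)–(0,11): clear
  midpoint (23/2,2) outside
  → clear
Obstacle 2 [(14,1) (23,1) (24,12) (22,14) (14,20)]:
  edge (14,1)–(23,1): crosses AB
  edge (23,1)–(24,12): clear
  edge (24,12)–(22,14): clear
  edge (22,14)–(14,20): clear
  edge (14,20)–(14,1): crosses AB
  → BLOCKED

BLOCKED by obstacle 2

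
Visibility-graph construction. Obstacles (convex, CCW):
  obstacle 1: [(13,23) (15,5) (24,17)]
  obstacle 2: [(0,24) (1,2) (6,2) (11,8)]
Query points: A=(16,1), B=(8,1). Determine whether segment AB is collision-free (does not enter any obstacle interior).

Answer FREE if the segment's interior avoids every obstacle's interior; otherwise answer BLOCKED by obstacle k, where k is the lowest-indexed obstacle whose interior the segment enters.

FREE

Obstacle 1 [(13,23) (15,5) (24,17)]:
  edge (13,23)–(15,5): clear
  edge (15,5)–(24,17): clear
  edge (24,17)–(13,23): clear
  midpoint (12,1) outside
  → clear
Obstacle 2 [(0,24) (1,2) (6,2) (11,8)]:
  edge (0,24)–(1,2): clear
  edge (1,2)–(6,2): clear
  edge (6,2)–(11,8): clear
  edge (11,8)–(0,24): clear
  midpoint (12,1) outside
  → clear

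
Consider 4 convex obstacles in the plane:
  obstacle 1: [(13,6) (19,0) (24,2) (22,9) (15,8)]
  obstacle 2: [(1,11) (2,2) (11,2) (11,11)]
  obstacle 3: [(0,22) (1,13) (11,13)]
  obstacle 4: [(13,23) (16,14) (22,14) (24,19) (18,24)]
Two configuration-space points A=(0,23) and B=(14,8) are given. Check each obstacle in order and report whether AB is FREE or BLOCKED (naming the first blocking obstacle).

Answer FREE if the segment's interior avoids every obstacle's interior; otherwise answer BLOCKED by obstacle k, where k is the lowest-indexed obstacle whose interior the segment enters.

Obstacle 1 [(13,6) (19,0) (24,2) (22,9) (15,8)]:
  edge (13,6)–(19,0): clear
  edge (19,0)–(24,2): clear
  edge (24,2)–(22,9): clear
  edge (22,9)–(15,8): clear
  edge (15,8)–(13,6): clear
  midpoint (7,31/2) outside
  → clear
Obstacle 2 [(1,11) (2,2) (11,2) (11,11)]:
  edge (1,11)–(2,2): clear
  edge (2,2)–(11,2): clear
  edge (11,2)–(11,11): clear
  edge (11,11)–(1,11): clear
  midpoint (7,31/2) outside
  → clear
Obstacle 3 [(0,22) (1,13) (11,13)]:
  edge (0,22)–(1,13): clear
  edge (1,13)–(11,13): crosses AB
  edge (11,13)–(0,22): crosses AB
  → BLOCKED
Obstacle 4 [(13,23) (16,14) (22,14) (24,19) (18,24)]:
  edge (13,23)–(16,14): clear
  edge (16,14)–(22,14): clear
  edge (22,14)–(24,19): clear
  edge (24,19)–(18,24): clear
  edge (18,24)–(13,23): clear
  midpoint (7,31/2) outside
  → clear

BLOCKED by obstacle 3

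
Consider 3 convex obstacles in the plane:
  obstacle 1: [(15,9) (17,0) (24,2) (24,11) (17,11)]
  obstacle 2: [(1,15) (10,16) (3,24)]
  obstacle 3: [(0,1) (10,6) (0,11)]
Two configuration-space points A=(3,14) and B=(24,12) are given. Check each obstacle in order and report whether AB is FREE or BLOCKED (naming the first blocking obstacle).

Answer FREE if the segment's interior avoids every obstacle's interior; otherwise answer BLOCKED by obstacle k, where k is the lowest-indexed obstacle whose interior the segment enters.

FREE

Obstacle 1 [(15,9) (17,0) (24,2) (24,11) (17,11)]:
  edge (15,9)–(17,0): clear
  edge (17,0)–(24,2): clear
  edge (24,2)–(24,11): clear
  edge (24,11)–(17,11): clear
  edge (17,11)–(15,9): clear
  midpoint (27/2,13) outside
  → clear
Obstacle 2 [(1,15) (10,16) (3,24)]:
  edge (1,15)–(10,16): clear
  edge (10,16)–(3,24): clear
  edge (3,24)–(1,15): clear
  midpoint (27/2,13) outside
  → clear
Obstacle 3 [(0,1) (10,6) (0,11)]:
  edge (0,1)–(10,6): clear
  edge (10,6)–(0,11): clear
  edge (0,11)–(0,1): clear
  midpoint (27/2,13) outside
  → clear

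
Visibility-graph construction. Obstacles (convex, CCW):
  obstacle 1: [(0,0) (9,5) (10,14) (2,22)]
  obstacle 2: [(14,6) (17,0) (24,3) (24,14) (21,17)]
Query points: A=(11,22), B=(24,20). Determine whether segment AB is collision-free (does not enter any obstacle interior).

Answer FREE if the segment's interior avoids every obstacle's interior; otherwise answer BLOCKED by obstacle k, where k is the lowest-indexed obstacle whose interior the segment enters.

FREE

Obstacle 1 [(0,0) (9,5) (10,14) (2,22)]:
  edge (0,0)–(9,5): clear
  edge (9,5)–(10,14): clear
  edge (10,14)–(2,22): clear
  edge (2,22)–(0,0): clear
  midpoint (35/2,21) outside
  → clear
Obstacle 2 [(14,6) (17,0) (24,3) (24,14) (21,17)]:
  edge (14,6)–(17,0): clear
  edge (17,0)–(24,3): clear
  edge (24,3)–(24,14): clear
  edge (24,14)–(21,17): clear
  edge (21,17)–(14,6): clear
  midpoint (35/2,21) outside
  → clear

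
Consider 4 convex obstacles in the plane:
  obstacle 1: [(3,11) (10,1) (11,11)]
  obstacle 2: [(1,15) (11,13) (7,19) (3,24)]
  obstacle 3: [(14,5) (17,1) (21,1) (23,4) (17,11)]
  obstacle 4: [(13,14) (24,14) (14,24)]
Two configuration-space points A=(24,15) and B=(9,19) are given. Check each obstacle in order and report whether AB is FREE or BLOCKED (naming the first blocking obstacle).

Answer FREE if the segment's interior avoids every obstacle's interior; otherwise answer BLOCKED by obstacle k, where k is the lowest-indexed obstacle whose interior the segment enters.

BLOCKED by obstacle 4

Obstacle 1 [(3,11) (10,1) (11,11)]:
  edge (3,11)–(10,1): clear
  edge (10,1)–(11,11): clear
  edge (11,11)–(3,11): clear
  midpoint (33/2,17) outside
  → clear
Obstacle 2 [(1,15) (11,13) (7,19) (3,24)]:
  edge (1,15)–(11,13): clear
  edge (11,13)–(7,19): clear
  edge (7,19)–(3,24): clear
  edge (3,24)–(1,15): clear
  midpoint (33/2,17) outside
  → clear
Obstacle 3 [(14,5) (17,1) (21,1) (23,4) (17,11)]:
  edge (14,5)–(17,1): clear
  edge (17,1)–(21,1): clear
  edge (21,1)–(23,4): clear
  edge (23,4)–(17,11): clear
  edge (17,11)–(14,5): clear
  midpoint (33/2,17) outside
  → clear
Obstacle 4 [(13,14) (24,14) (14,24)]:
  edge (13,14)–(24,14): clear
  edge (24,14)–(14,24): crosses AB
  edge (14,24)–(13,14): crosses AB
  → BLOCKED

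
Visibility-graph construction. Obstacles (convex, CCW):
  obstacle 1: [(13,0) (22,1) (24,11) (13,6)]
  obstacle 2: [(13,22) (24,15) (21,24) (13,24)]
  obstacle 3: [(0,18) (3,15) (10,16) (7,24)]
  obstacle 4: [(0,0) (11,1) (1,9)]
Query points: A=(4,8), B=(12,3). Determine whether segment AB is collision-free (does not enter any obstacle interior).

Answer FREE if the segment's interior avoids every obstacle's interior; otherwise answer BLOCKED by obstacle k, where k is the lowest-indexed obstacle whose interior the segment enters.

Obstacle 1 [(13,0) (22,1) (24,11) (13,6)]:
  edge (13,0)–(22,1): clear
  edge (22,1)–(24,11): clear
  edge (24,11)–(13,6): clear
  edge (13,6)–(13,0): clear
  midpoint (8,11/2) outside
  → clear
Obstacle 2 [(13,22) (24,15) (21,24) (13,24)]:
  edge (13,22)–(24,15): clear
  edge (24,15)–(21,24): clear
  edge (21,24)–(13,24): clear
  edge (13,24)–(13,22): clear
  midpoint (8,11/2) outside
  → clear
Obstacle 3 [(0,18) (3,15) (10,16) (7,24)]:
  edge (0,18)–(3,15): clear
  edge (3,15)–(10,16): clear
  edge (10,16)–(7,24): clear
  edge (7,24)–(0,18): clear
  midpoint (8,11/2) outside
  → clear
Obstacle 4 [(0,0) (11,1) (1,9)]:
  edge (0,0)–(11,1): clear
  edge (11,1)–(1,9): clear
  edge (1,9)–(0,0): clear
  midpoint (8,11/2) outside
  → clear

FREE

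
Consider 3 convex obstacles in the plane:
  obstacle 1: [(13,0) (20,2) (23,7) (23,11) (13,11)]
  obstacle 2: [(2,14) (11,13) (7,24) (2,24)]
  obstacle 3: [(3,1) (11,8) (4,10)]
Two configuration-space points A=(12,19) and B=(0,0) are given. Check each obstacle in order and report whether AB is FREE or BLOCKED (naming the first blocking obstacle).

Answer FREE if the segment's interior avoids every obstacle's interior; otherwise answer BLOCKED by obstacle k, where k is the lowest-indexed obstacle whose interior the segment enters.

Obstacle 1 [(13,0) (20,2) (23,7) (23,11) (13,11)]:
  edge (13,0)–(20,2): clear
  edge (20,2)–(23,7): clear
  edge (23,7)–(23,11): clear
  edge (23,11)–(13,11): clear
  edge (13,11)–(13,0): clear
  midpoint (6,19/2) outside
  → clear
Obstacle 2 [(2,14) (11,13) (7,24) (2,24)]:
  edge (2,14)–(11,13): crosses AB
  edge (11,13)–(7,24): crosses AB
  edge (7,24)–(2,24): clear
  edge (2,24)–(2,14): clear
  → BLOCKED
Obstacle 3 [(3,1) (11,8) (4,10)]:
  edge (3,1)–(11,8): clear
  edge (11,8)–(4,10): crosses AB
  edge (4,10)–(3,1): crosses AB
  → BLOCKED

BLOCKED by obstacle 2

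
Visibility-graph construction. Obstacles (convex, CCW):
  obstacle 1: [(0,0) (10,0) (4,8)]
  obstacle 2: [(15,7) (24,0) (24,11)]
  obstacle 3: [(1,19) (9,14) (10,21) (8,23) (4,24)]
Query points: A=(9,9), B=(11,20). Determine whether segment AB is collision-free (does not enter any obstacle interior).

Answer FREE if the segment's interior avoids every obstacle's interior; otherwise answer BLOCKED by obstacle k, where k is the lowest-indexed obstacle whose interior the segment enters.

Obstacle 1 [(0,0) (10,0) (4,8)]:
  edge (0,0)–(10,0): clear
  edge (10,0)–(4,8): clear
  edge (4,8)–(0,0): clear
  midpoint (10,29/2) outside
  → clear
Obstacle 2 [(15,7) (24,0) (24,11)]:
  edge (15,7)–(24,0): clear
  edge (24,0)–(24,11): clear
  edge (24,11)–(15,7): clear
  midpoint (10,29/2) outside
  → clear
Obstacle 3 [(1,19) (9,14) (10,21) (8,23) (4,24)]:
  edge (1,19)–(9,14): clear
  edge (9,14)–(10,21): clear
  edge (10,21)–(8,23): clear
  edge (8,23)–(4,24): clear
  edge (4,24)–(1,19): clear
  midpoint (10,29/2) outside
  → clear

FREE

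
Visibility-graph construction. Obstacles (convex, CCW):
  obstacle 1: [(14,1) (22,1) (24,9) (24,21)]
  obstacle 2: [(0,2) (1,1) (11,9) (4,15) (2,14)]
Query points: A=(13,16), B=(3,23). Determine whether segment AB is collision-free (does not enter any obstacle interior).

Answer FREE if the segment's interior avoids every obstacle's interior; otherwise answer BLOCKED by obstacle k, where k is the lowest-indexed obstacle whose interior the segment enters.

Obstacle 1 [(14,1) (22,1) (24,9) (24,21)]:
  edge (14,1)–(22,1): clear
  edge (22,1)–(24,9): clear
  edge (24,9)–(24,21): clear
  edge (24,21)–(14,1): clear
  midpoint (8,39/2) outside
  → clear
Obstacle 2 [(0,2) (1,1) (11,9) (4,15) (2,14)]:
  edge (0,2)–(1,1): clear
  edge (1,1)–(11,9): clear
  edge (11,9)–(4,15): clear
  edge (4,15)–(2,14): clear
  edge (2,14)–(0,2): clear
  midpoint (8,39/2) outside
  → clear

FREE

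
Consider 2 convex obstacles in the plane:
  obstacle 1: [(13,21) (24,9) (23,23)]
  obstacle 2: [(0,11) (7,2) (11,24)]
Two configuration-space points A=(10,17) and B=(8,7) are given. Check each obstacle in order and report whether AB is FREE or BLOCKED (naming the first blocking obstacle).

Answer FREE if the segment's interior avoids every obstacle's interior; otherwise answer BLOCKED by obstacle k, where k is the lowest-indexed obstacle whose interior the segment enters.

Obstacle 1 [(13,21) (24,9) (23,23)]:
  edge (13,21)–(24,9): clear
  edge (24,9)–(23,23): clear
  edge (23,23)–(13,21): clear
  midpoint (9,12) outside
  → clear
Obstacle 2 [(0,11) (7,2) (11,24)]:
  edge (0,11)–(7,2): clear
  edge (7,2)–(11,24): clear
  edge (11,24)–(0,11): clear
  midpoint (9,12) outside
  → clear

FREE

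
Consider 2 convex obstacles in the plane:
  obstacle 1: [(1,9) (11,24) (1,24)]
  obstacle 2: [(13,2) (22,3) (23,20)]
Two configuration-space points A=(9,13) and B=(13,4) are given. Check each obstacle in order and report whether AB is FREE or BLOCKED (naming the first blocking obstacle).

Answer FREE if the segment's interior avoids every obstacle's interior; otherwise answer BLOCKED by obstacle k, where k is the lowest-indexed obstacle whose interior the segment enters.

FREE

Obstacle 1 [(1,9) (11,24) (1,24)]:
  edge (1,9)–(11,24): clear
  edge (11,24)–(1,24): clear
  edge (1,24)–(1,9): clear
  midpoint (11,17/2) outside
  → clear
Obstacle 2 [(13,2) (22,3) (23,20)]:
  edge (13,2)–(22,3): clear
  edge (22,3)–(23,20): clear
  edge (23,20)–(13,2): clear
  midpoint (11,17/2) outside
  → clear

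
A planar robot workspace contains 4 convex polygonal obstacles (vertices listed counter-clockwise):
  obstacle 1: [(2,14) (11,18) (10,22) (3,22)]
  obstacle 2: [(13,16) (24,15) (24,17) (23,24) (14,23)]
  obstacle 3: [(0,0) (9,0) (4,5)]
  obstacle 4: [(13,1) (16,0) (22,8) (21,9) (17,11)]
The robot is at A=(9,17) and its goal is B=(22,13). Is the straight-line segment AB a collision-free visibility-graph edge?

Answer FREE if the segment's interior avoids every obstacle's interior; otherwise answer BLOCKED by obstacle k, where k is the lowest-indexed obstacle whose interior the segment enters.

FREE

Obstacle 1 [(2,14) (11,18) (10,22) (3,22)]:
  edge (2,14)–(11,18): clear
  edge (11,18)–(10,22): clear
  edge (10,22)–(3,22): clear
  edge (3,22)–(2,14): clear
  midpoint (31/2,15) outside
  → clear
Obstacle 2 [(13,16) (24,15) (24,17) (23,24) (14,23)]:
  edge (13,16)–(24,15): clear
  edge (24,15)–(24,17): clear
  edge (24,17)–(23,24): clear
  edge (23,24)–(14,23): clear
  edge (14,23)–(13,16): clear
  midpoint (31/2,15) outside
  → clear
Obstacle 3 [(0,0) (9,0) (4,5)]:
  edge (0,0)–(9,0): clear
  edge (9,0)–(4,5): clear
  edge (4,5)–(0,0): clear
  midpoint (31/2,15) outside
  → clear
Obstacle 4 [(13,1) (16,0) (22,8) (21,9) (17,11)]:
  edge (13,1)–(16,0): clear
  edge (16,0)–(22,8): clear
  edge (22,8)–(21,9): clear
  edge (21,9)–(17,11): clear
  edge (17,11)–(13,1): clear
  midpoint (31/2,15) outside
  → clear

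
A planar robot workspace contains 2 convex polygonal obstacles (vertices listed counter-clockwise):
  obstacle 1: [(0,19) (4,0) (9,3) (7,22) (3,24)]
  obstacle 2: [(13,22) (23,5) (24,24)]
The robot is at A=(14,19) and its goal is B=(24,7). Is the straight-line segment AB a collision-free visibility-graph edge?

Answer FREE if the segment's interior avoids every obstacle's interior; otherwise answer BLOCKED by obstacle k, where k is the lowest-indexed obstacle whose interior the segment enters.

BLOCKED by obstacle 2

Obstacle 1 [(0,19) (4,0) (9,3) (7,22) (3,24)]:
  edge (0,19)–(4,0): clear
  edge (4,0)–(9,3): clear
  edge (9,3)–(7,22): clear
  edge (7,22)–(3,24): clear
  edge (3,24)–(0,19): clear
  midpoint (19,13) outside
  → clear
Obstacle 2 [(13,22) (23,5) (24,24)]:
  edge (13,22)–(23,5): crosses AB
  edge (23,5)–(24,24): crosses AB
  edge (24,24)–(13,22): clear
  → BLOCKED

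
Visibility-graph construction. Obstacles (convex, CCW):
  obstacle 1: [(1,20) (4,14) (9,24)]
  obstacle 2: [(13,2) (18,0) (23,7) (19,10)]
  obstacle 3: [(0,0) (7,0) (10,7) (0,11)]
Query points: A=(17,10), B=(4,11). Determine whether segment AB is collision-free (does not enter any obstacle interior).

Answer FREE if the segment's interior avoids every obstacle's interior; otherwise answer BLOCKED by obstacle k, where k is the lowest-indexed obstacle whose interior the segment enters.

FREE

Obstacle 1 [(1,20) (4,14) (9,24)]:
  edge (1,20)–(4,14): clear
  edge (4,14)–(9,24): clear
  edge (9,24)–(1,20): clear
  midpoint (21/2,21/2) outside
  → clear
Obstacle 2 [(13,2) (18,0) (23,7) (19,10)]:
  edge (13,2)–(18,0): clear
  edge (18,0)–(23,7): clear
  edge (23,7)–(19,10): clear
  edge (19,10)–(13,2): clear
  midpoint (21/2,21/2) outside
  → clear
Obstacle 3 [(0,0) (7,0) (10,7) (0,11)]:
  edge (0,0)–(7,0): clear
  edge (7,0)–(10,7): clear
  edge (10,7)–(0,11): clear
  edge (0,11)–(0,0): clear
  midpoint (21/2,21/2) outside
  → clear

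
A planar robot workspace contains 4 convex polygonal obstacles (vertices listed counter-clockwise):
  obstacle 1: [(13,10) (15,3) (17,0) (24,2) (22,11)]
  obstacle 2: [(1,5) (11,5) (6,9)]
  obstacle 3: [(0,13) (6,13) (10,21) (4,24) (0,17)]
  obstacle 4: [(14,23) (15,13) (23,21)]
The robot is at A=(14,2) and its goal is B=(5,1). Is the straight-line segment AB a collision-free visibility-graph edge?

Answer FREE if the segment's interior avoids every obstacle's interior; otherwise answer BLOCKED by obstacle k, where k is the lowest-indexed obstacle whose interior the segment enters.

Obstacle 1 [(13,10) (15,3) (17,0) (24,2) (22,11)]:
  edge (13,10)–(15,3): clear
  edge (15,3)–(17,0): clear
  edge (17,0)–(24,2): clear
  edge (24,2)–(22,11): clear
  edge (22,11)–(13,10): clear
  midpoint (19/2,3/2) outside
  → clear
Obstacle 2 [(1,5) (11,5) (6,9)]:
  edge (1,5)–(11,5): clear
  edge (11,5)–(6,9): clear
  edge (6,9)–(1,5): clear
  midpoint (19/2,3/2) outside
  → clear
Obstacle 3 [(0,13) (6,13) (10,21) (4,24) (0,17)]:
  edge (0,13)–(6,13): clear
  edge (6,13)–(10,21): clear
  edge (10,21)–(4,24): clear
  edge (4,24)–(0,17): clear
  edge (0,17)–(0,13): clear
  midpoint (19/2,3/2) outside
  → clear
Obstacle 4 [(14,23) (15,13) (23,21)]:
  edge (14,23)–(15,13): clear
  edge (15,13)–(23,21): clear
  edge (23,21)–(14,23): clear
  midpoint (19/2,3/2) outside
  → clear

FREE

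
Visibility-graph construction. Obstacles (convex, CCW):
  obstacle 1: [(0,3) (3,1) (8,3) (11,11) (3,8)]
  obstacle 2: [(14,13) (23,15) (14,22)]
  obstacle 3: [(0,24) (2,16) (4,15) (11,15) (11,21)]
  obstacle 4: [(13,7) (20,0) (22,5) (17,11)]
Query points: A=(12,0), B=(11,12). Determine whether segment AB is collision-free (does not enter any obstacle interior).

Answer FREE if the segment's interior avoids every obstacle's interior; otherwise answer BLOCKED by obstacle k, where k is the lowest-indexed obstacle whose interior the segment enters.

Obstacle 1 [(0,3) (3,1) (8,3) (11,11) (3,8)]:
  edge (0,3)–(3,1): clear
  edge (3,1)–(8,3): clear
  edge (8,3)–(11,11): clear
  edge (11,11)–(3,8): clear
  edge (3,8)–(0,3): clear
  midpoint (23/2,6) outside
  → clear
Obstacle 2 [(14,13) (23,15) (14,22)]:
  edge (14,13)–(23,15): clear
  edge (23,15)–(14,22): clear
  edge (14,22)–(14,13): clear
  midpoint (23/2,6) outside
  → clear
Obstacle 3 [(0,24) (2,16) (4,15) (11,15) (11,21)]:
  edge (0,24)–(2,16): clear
  edge (2,16)–(4,15): clear
  edge (4,15)–(11,15): clear
  edge (11,15)–(11,21): clear
  edge (11,21)–(0,24): clear
  midpoint (23/2,6) outside
  → clear
Obstacle 4 [(13,7) (20,0) (22,5) (17,11)]:
  edge (13,7)–(20,0): clear
  edge (20,0)–(22,5): clear
  edge (22,5)–(17,11): clear
  edge (17,11)–(13,7): clear
  midpoint (23/2,6) outside
  → clear

FREE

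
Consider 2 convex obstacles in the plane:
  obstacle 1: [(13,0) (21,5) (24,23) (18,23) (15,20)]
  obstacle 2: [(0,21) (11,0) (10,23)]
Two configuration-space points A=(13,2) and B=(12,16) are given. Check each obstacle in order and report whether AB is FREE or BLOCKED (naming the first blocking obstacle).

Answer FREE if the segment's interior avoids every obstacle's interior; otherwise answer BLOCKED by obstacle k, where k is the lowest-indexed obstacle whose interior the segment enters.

Obstacle 1 [(13,0) (21,5) (24,23) (18,23) (15,20)]:
  edge (13,0)–(21,5): clear
  edge (21,5)–(24,23): clear
  edge (24,23)–(18,23): clear
  edge (18,23)–(15,20): clear
  edge (15,20)–(13,0): clear
  midpoint (25/2,9) outside
  → clear
Obstacle 2 [(0,21) (11,0) (10,23)]:
  edge (0,21)–(11,0): clear
  edge (11,0)–(10,23): clear
  edge (10,23)–(0,21): clear
  midpoint (25/2,9) outside
  → clear

FREE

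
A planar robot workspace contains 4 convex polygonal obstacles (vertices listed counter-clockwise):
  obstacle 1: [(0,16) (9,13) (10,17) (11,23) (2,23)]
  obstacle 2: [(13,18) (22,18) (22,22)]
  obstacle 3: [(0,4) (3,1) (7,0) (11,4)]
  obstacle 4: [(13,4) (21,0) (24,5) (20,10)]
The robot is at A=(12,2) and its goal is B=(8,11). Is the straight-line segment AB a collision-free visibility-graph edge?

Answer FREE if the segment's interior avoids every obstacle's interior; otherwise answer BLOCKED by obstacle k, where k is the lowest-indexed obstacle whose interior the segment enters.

Obstacle 1 [(0,16) (9,13) (10,17) (11,23) (2,23)]:
  edge (0,16)–(9,13): clear
  edge (9,13)–(10,17): clear
  edge (10,17)–(11,23): clear
  edge (11,23)–(2,23): clear
  edge (2,23)–(0,16): clear
  midpoint (10,13/2) outside
  → clear
Obstacle 2 [(13,18) (22,18) (22,22)]:
  edge (13,18)–(22,18): clear
  edge (22,18)–(22,22): clear
  edge (22,22)–(13,18): clear
  midpoint (10,13/2) outside
  → clear
Obstacle 3 [(0,4) (3,1) (7,0) (11,4)]:
  edge (0,4)–(3,1): clear
  edge (3,1)–(7,0): clear
  edge (7,0)–(11,4): clear
  edge (11,4)–(0,4): clear
  midpoint (10,13/2) outside
  → clear
Obstacle 4 [(13,4) (21,0) (24,5) (20,10)]:
  edge (13,4)–(21,0): clear
  edge (21,0)–(24,5): clear
  edge (24,5)–(20,10): clear
  edge (20,10)–(13,4): clear
  midpoint (10,13/2) outside
  → clear

FREE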